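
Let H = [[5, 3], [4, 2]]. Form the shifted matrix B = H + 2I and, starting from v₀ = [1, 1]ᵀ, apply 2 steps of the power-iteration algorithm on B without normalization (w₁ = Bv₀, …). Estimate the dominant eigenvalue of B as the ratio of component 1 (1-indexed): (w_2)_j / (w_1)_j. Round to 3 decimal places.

B = H + 2I has rows (7, 3); (4, 4)
w1 = Bv₀ = (10, 8)
w2 = Bw1 = (94, 72)
Ratio: 94/10 = 9.400

μ ≈ 9.400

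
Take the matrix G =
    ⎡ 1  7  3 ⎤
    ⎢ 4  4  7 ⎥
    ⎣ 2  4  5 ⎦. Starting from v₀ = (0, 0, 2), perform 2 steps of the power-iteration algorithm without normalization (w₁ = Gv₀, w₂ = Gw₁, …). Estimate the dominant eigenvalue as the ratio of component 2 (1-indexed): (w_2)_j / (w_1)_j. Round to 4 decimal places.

w1 = Gv₀ = (6, 14, 10)
w2 = Gw1 = (134, 150, 118)
Ratio at component: 150 / 14 = 10.7143

λ ≈ 10.7143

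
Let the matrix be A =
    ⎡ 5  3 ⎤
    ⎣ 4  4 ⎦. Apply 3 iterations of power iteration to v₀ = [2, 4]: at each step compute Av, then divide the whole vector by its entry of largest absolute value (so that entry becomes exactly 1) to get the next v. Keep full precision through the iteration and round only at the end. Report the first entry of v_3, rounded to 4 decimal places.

Av0 = (22.00000, 24.00000); divide by 24.00000 → v1 = (0.91667, 1.00000)
Av1 = (7.58333, 7.66667); divide by 7.66667 → v2 = (0.98913, 1.00000)
Av2 = (7.94565, 7.95652); divide by 7.95652 → v3 = (0.99863, 1.00000)
Requested entry of v3: 1462/1464 = 0.9986

0.9986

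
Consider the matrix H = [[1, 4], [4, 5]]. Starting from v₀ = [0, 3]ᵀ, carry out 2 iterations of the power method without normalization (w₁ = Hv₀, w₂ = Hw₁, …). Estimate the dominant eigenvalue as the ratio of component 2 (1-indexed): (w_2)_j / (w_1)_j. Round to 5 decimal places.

λ ≈ 8.20000

w1 = Hv₀ = (1·0 + 4·3; 4·0 + 5·3) = (12, 15)
w2 = Hw1 = (1·12 + 4·15; 4·12 + 5·15) = (72, 123)
Ratio at component: 123 / 15 = 8.20000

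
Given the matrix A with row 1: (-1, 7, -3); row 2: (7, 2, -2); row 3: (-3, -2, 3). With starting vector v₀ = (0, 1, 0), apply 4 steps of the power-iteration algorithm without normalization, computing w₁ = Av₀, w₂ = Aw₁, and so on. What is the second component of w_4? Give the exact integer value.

4379

w1 = Av₀ = ((-1)·0 + 7·1 + (-3)·0; 7·0 + 2·1 + (-2)·0; (-3)·0 + (-2)·1 + 3·0) = (7, 2, -2)
w2 = Aw1 = ((-1)·7 + 7·2 + (-3)·(-2); 7·7 + 2·2 + (-2)·(-2); (-3)·7 + (-2)·2 + 3·(-2)) = (13, 57, -31)
w3 = Aw2 = (479, 267, -246)
w4 = Aw3 = (2128, 4379, -2709)
The requested component of w4 is 4379.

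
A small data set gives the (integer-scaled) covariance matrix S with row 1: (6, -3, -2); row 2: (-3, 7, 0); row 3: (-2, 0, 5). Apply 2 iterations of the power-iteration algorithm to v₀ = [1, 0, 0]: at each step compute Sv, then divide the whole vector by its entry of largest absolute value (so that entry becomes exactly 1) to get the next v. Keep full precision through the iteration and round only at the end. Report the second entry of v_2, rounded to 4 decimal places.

-0.7959

Sv0 = (6.00000, -3.00000, -2.00000); divide by 6.00000 → v1 = (1.00000, -0.50000, -0.33333)
Sv1 = (8.16667, -6.50000, -3.66667); divide by 8.16667 → v2 = (1.00000, -0.79592, -0.44898)
Requested entry of v2: -39/49 = -0.7959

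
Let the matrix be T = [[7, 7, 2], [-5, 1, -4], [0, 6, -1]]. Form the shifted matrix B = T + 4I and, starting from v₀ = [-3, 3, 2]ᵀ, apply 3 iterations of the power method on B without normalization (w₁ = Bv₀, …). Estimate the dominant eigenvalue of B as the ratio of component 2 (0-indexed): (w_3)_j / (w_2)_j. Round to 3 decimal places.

4.588

B = T + 4I has rows (11, 7, 2); (-5, 5, -4); (0, 6, 3)
w1 = Bv₀ = (11·(-3) + 7·3 + 2·2; (-5)·(-3) + 5·3 + (-4)·2; 0·(-3) + 6·3 + 3·2) = (-8, 22, 24)
w2 = Bw1 = (11·(-8) + 7·22 + 2·24; (-5)·(-8) + 5·22 + (-4)·24; 0·(-8) + 6·22 + 3·24) = (114, 54, 204)
w3 = Bw2 = (2040, -1116, 936)
Ratio: 936/204 = 4.588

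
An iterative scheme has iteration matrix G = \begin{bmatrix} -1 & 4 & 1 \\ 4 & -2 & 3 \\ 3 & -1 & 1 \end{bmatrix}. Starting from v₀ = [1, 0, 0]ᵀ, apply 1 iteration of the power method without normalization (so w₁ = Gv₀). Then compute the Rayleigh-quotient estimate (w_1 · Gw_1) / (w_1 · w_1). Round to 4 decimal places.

-1.6923

w1 = Gv₀ = (-1, 4, 3)
Gw1 = (20, -3, -4)
w1·Gw1 = (-1)·20 + 4·(-3) + 3·(-4) = -44; w1·w1 = (-1)·(-1) + 4·4 + 3·3 = 26
λ ≈ -44/26 = -1.6923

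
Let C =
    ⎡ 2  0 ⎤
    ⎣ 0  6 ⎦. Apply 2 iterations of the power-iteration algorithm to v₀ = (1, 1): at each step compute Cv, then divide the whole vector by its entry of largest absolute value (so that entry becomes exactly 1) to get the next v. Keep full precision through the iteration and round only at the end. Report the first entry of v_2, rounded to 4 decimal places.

Cv0 = (2.00000, 6.00000); divide by 6.00000 → v1 = (0.33333, 1.00000)
Cv1 = (0.66667, 6.00000); divide by 6.00000 → v2 = (0.11111, 1.00000)
Requested entry of v2: 4/36 = 0.1111

0.1111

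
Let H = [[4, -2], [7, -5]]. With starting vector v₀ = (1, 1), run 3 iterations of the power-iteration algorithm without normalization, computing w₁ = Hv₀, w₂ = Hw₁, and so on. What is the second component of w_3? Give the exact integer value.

8

w1 = Hv₀ = (4·1 + (-2)·1; 7·1 + (-5)·1) = (2, 2)
w2 = Hw1 = (4·2 + (-2)·2; 7·2 + (-5)·2) = (4, 4)
w3 = Hw2 = (8, 8)
The requested component of w3 is 8.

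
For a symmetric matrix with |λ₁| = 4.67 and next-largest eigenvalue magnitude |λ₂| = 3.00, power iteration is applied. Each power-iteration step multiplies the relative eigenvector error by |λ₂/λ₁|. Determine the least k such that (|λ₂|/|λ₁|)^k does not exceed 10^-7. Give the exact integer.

37

|λ₂/λ₁| = 3.00/4.67 = 0.64240
Need k ≥ ln(10^-7) / ln(0.64240) = -16.1181 / -0.4425 ≈ 36.421
Smallest integer k satisfying the bound: 37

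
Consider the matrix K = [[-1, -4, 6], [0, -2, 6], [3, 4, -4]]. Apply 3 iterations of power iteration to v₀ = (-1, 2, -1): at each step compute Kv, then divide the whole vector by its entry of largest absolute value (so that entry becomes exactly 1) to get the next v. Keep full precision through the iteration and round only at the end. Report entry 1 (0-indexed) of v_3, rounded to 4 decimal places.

Kv0 = (-13.00000, -10.00000, 9.00000); divide by -13.00000 → v1 = (1.00000, 0.76923, -0.69231)
Kv1 = (-8.23077, -5.69231, 8.84615); divide by 8.84615 → v2 = (-0.93043, -0.64348, 1.00000)
Kv2 = (9.50435, 7.28696, -9.36522); divide by 9.50435 → v3 = (1.00000, 0.76670, -0.98536)
Requested entry of v3: -838/-1093 = 0.7667

0.7667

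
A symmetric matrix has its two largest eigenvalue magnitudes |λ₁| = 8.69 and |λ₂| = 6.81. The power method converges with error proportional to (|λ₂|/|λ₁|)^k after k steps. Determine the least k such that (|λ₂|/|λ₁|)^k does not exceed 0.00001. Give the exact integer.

|λ₂/λ₁| = 6.81/8.69 = 0.78366
Need k ≥ ln(0.00001) / ln(0.78366) = -11.5129 / -0.2438 ≈ 47.227
Smallest integer k satisfying the bound: 48

48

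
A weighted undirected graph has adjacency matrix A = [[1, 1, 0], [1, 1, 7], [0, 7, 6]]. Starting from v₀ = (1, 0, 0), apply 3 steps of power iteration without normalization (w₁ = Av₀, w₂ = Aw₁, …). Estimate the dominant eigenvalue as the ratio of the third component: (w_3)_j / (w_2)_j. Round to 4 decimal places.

w1 = Av₀ = (1·1 + 1·0 + 0·0; 1·1 + 1·0 + 7·0; 0·1 + 7·0 + 6·0) = (1, 1, 0)
w2 = Aw1 = (1·1 + 1·1 + 0·0; 1·1 + 1·1 + 7·0; 0·1 + 7·1 + 6·0) = (2, 2, 7)
w3 = Aw2 = (4, 53, 56)
Ratio at component: 56 / 7 = 8.0000

λ ≈ 8.0000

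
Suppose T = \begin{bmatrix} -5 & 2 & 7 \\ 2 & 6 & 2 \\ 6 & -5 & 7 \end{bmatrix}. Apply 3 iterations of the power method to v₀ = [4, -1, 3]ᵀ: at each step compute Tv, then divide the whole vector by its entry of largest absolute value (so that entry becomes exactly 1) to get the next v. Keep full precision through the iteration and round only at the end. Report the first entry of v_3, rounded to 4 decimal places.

0.1559

Tv0 = (-1.00000, 8.00000, 50.00000); divide by 50.00000 → v1 = (-0.02000, 0.16000, 1.00000)
Tv1 = (7.42000, 2.92000, 6.08000); divide by 7.42000 → v2 = (1.00000, 0.39353, 0.81941)
Tv2 = (1.52291, 6.00000, 9.76819); divide by 9.76819 → v3 = (0.15591, 0.61424, 1.00000)
Requested entry of v3: 565/3624 = 0.1559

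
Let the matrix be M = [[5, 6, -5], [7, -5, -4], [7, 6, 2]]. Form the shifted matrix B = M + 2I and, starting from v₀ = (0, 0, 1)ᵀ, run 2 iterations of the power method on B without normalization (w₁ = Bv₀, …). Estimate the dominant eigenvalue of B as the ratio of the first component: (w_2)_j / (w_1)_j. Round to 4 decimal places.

15.8000

B = M + 2I has rows (7, 6, -5); (7, -3, -4); (7, 6, 4)
w1 = Bv₀ = (7·0 + 6·0 + (-5)·1; 7·0 + (-3)·0 + (-4)·1; 7·0 + 6·0 + 4·1) = (-5, -4, 4)
w2 = Bw1 = (7·(-5) + 6·(-4) + (-5)·4; 7·(-5) + (-3)·(-4) + (-4)·4; 7·(-5) + 6·(-4) + 4·4) = (-79, -39, -43)
Ratio: -79/-5 = 15.8000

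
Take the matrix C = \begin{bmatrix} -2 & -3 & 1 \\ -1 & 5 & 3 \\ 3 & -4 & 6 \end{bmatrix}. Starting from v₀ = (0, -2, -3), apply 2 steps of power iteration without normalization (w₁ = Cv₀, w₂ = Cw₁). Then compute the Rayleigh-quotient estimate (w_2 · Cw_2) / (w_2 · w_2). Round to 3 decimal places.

λ ≈ 5.918

w1 = Cv₀ = ((-2)·0 + (-3)·(-2) + 1·(-3); (-1)·0 + 5·(-2) + 3·(-3); 3·0 + (-4)·(-2) + 6·(-3)) = (3, -19, -10)
w2 = Cw1 = ((-2)·3 + (-3)·(-19) + 1·(-10); (-1)·3 + 5·(-19) + 3·(-10); 3·3 + (-4)·(-19) + 6·(-10)) = (41, -128, 25)
Cw2 = (327, -606, 785)
w2·Cw2 = 41·327 + (-128)·(-606) + 25·785 = 110600; w2·w2 = 41·41 + (-128)·(-128) + 25·25 = 18690
λ ≈ 110600/18690 = 5.918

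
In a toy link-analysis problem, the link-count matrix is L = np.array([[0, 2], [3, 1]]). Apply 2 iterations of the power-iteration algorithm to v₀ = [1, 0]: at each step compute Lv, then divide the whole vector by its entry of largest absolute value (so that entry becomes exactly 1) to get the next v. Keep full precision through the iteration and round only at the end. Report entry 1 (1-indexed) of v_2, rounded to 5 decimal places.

Lv0 = (0.000000, 3.000000); divide by 3.000000 → v1 = (0.000000, 1.000000)
Lv1 = (2.000000, 1.000000); divide by 2.000000 → v2 = (1.000000, 0.500000)
Requested entry of v2: 6/6 = 1.00000

1.00000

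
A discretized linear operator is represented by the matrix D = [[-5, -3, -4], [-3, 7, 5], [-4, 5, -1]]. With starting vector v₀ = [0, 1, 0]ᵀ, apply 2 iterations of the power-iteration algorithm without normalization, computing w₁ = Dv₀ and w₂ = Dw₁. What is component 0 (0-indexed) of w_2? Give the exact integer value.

-26

w1 = Dv₀ = (-3, 7, 5)
w2 = Dw1 = (-26, 83, 42)
The requested component of w2 is -26.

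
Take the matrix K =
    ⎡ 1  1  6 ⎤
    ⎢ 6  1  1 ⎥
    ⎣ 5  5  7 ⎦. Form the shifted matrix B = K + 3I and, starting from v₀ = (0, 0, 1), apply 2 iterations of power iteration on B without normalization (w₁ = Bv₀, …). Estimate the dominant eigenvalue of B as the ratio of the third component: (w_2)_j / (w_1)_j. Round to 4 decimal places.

μ ≈ 13.5000

B = K + 3I has rows (4, 1, 6); (6, 4, 1); (5, 5, 10)
w1 = Bv₀ = (4·0 + 1·0 + 6·1; 6·0 + 4·0 + 1·1; 5·0 + 5·0 + 10·1) = (6, 1, 10)
w2 = Bw1 = (4·6 + 1·1 + 6·10; 6·6 + 4·1 + 1·10; 5·6 + 5·1 + 10·10) = (85, 50, 135)
Ratio: 135/10 = 13.5000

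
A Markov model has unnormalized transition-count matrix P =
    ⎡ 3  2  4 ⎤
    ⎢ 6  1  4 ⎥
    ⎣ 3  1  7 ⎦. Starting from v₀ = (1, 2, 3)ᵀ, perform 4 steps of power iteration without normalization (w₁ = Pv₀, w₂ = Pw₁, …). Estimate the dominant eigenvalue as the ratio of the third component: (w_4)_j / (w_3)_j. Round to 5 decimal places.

10.32517

w1 = Pv₀ = (3·1 + 2·2 + 4·3; 6·1 + 1·2 + 4·3; 3·1 + 1·2 + 7·3) = (19, 20, 26)
w2 = Pw1 = (3·19 + 2·20 + 4·26; 6·19 + 1·20 + 4·26; 3·19 + 1·20 + 7·26) = (201, 238, 259)
w3 = Pw2 = (2115, 2480, 2654)
w4 = Pw3 = (21921, 25786, 27403)
Ratio at component: 27403 / 2654 = 10.32517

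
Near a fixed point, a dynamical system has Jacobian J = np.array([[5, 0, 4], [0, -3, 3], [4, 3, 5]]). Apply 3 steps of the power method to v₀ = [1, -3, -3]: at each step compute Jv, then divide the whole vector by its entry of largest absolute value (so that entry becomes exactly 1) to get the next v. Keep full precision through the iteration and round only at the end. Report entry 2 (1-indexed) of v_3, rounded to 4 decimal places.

Jv0 = (-7.00000, 0.00000, -20.00000); divide by -20.00000 → v1 = (0.35000, 0.00000, 1.00000)
Jv1 = (5.75000, 3.00000, 6.40000); divide by 6.40000 → v2 = (0.89844, 0.46875, 1.00000)
Jv2 = (8.49219, 1.59375, 10.00000); divide by 10.00000 → v3 = (0.84922, 0.15938, 1.00000)
Requested entry of v3: -204/-1280 = 0.1594

0.1594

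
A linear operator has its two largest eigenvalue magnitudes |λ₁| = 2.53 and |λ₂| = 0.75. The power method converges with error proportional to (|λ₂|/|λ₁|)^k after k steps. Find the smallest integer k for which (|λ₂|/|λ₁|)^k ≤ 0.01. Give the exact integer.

4

|λ₂/λ₁| = 0.75/2.53 = 0.29644
Need k ≥ ln(0.01) / ln(0.29644) = -4.6052 / -1.2159 ≈ 3.787
Smallest integer k satisfying the bound: 4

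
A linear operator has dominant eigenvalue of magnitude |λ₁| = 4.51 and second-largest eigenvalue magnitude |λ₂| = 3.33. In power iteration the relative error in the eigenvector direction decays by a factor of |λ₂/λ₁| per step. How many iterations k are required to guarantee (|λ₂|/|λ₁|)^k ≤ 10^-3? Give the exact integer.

23

|λ₂/λ₁| = 3.33/4.51 = 0.73836
Need k ≥ ln(10^-3) / ln(0.73836) = -6.9078 / -0.3033 ≈ 22.773
Smallest integer k satisfying the bound: 23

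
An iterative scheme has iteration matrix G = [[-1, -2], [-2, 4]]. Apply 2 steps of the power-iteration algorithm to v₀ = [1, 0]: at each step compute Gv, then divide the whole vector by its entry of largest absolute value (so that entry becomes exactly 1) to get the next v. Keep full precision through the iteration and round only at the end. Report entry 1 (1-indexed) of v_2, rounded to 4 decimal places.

-0.8333

Gv0 = (-1.00000, -2.00000); divide by -2.00000 → v1 = (0.50000, 1.00000)
Gv1 = (-2.50000, 3.00000); divide by 3.00000 → v2 = (-0.83333, 1.00000)
Requested entry of v2: 5/-6 = -0.8333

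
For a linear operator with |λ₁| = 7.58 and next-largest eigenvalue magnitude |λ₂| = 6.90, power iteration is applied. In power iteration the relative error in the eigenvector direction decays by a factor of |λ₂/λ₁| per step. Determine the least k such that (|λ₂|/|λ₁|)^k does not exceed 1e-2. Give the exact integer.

49

|λ₂/λ₁| = 6.90/7.58 = 0.91029
Need k ≥ ln(1e-2) / ln(0.91029) = -4.6052 / -0.0940 ≈ 48.995
Smallest integer k satisfying the bound: 49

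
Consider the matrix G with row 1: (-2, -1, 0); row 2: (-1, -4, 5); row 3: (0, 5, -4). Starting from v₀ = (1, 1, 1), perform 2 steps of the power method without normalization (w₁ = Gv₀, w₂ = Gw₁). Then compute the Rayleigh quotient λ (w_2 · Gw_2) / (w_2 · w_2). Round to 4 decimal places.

w1 = Gv₀ = ((-2)·1 + (-1)·1 + 0·1; (-1)·1 + (-4)·1 + 5·1; 0·1 + 5·1 + (-4)·1) = (-3, 0, 1)
w2 = Gw1 = ((-2)·(-3) + (-1)·0 + 0·1; (-1)·(-3) + (-4)·0 + 5·1; 0·(-3) + 5·0 + (-4)·1) = (6, 8, -4)
Gw2 = (-20, -58, 56)
w2·Gw2 = 6·(-20) + 8·(-58) + (-4)·56 = -808; w2·w2 = 6·6 + 8·8 + (-4)·(-4) = 116
λ ≈ -808/116 = -6.9655

λ ≈ -6.9655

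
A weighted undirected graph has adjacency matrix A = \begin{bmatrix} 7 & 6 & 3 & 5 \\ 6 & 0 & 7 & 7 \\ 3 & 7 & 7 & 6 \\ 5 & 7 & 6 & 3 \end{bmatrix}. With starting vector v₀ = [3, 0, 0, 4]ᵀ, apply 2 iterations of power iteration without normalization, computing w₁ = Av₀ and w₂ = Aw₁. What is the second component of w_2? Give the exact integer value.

w1 = Av₀ = (41, 46, 33, 27)
w2 = Aw1 = (797, 666, 838, 806)
The requested component of w2 is 666.

666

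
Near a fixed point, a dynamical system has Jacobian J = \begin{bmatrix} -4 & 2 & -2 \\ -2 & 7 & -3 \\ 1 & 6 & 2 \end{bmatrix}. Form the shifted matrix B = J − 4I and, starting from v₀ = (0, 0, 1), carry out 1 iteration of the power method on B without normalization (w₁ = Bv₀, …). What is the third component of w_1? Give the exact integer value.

B = J − 4I has rows (-8, 2, -2); (-2, 3, -3); (1, 6, -2)
w1 = Bv₀ = ((-8)·0 + 2·0 + (-2)·1; (-2)·0 + 3·0 + (-3)·1; 1·0 + 6·0 + (-2)·1) = (-2, -3, -2)
Requested component of w1: -2

-2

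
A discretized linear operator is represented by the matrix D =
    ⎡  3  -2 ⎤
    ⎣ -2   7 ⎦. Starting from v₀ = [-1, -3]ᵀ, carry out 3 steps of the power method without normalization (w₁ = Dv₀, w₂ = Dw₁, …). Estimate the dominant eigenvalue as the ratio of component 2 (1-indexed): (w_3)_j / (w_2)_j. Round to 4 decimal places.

w1 = Dv₀ = (3, -19)
w2 = Dw1 = (47, -139)
w3 = Dw2 = (419, -1067)
Ratio at component: -1067 / -139 = 7.6763

7.6763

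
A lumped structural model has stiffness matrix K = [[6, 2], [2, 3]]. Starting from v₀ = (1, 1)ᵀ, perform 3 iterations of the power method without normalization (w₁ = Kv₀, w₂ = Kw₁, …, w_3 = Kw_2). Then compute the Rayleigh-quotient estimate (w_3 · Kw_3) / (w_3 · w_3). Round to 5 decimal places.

w1 = Kv₀ = (6·1 + 2·1; 2·1 + 3·1) = (8, 5)
w2 = Kw1 = (6·8 + 2·5; 2·8 + 3·5) = (58, 31)
w3 = Kw2 = (410, 209)
Kw3 = (2878, 1447)
w3·Kw3 = 410·2878 + 209·1447 = 1482403; w3·w3 = 410·410 + 209·209 = 211781
λ ≈ 1482403/211781 = 6.99970

λ ≈ 6.99970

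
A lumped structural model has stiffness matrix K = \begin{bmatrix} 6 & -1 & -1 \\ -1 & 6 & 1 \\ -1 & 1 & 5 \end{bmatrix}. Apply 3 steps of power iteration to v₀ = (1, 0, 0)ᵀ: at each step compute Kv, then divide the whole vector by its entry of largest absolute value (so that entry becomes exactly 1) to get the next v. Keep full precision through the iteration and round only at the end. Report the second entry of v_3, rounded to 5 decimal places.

-0.50593

Kv0 = (6.000000, -1.000000, -1.000000); divide by 6.000000 → v1 = (1.000000, -0.166667, -0.166667)
Kv1 = (6.333333, -2.166667, -2.000000); divide by 6.333333 → v2 = (1.000000, -0.342105, -0.315789)
Kv2 = (6.657895, -3.368421, -2.921053); divide by 6.657895 → v3 = (1.000000, -0.505929, -0.438735)
Requested entry of v3: -128/253 = -0.50593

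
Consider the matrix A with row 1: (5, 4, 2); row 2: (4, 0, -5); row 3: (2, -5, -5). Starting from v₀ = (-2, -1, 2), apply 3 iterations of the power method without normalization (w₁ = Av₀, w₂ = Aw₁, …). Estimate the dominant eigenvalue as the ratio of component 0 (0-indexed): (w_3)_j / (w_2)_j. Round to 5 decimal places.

w1 = Av₀ = (-10, -18, -9)
w2 = Aw1 = (-140, 5, 115)
w3 = Aw2 = (-450, -1135, -880)
Ratio at component: -450 / -140 = 3.21429

λ ≈ 3.21429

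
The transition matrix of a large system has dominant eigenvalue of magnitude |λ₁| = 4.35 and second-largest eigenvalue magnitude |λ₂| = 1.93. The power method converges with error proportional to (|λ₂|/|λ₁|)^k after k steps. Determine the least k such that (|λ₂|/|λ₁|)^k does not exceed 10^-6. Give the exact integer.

|λ₂/λ₁| = 1.93/4.35 = 0.44368
Need k ≥ ln(10^-6) / ln(0.44368) = -13.8155 / -0.8127 ≈ 17.000
Smallest integer k satisfying the bound: 18

18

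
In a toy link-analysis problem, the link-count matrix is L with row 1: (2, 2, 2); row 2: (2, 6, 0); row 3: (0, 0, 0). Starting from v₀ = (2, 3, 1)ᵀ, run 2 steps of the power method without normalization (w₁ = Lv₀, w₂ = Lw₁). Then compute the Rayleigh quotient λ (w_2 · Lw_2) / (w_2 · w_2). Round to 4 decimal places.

w1 = Lv₀ = (2·2 + 2·3 + 2·1; 2·2 + 6·3 + 0·1; 0·2 + 0·3 + 0·1) = (12, 22, 0)
w2 = Lw1 = (2·12 + 2·22 + 2·0; 2·12 + 6·22 + 0·0; 0·12 + 0·22 + 0·0) = (68, 156, 0)
Lw2 = (448, 1072, 0)
w2·Lw2 = 68·448 + 156·1072 + 0·0 = 197696; w2·w2 = 68·68 + 156·156 + 0·0 = 28960
λ ≈ 197696/28960 = 6.8265

6.8265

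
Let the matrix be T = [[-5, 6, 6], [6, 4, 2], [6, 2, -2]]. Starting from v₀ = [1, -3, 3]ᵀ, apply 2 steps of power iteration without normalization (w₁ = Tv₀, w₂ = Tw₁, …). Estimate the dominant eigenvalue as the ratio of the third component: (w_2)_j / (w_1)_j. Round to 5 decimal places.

w1 = Tv₀ = (-5, 0, -6)
w2 = Tw1 = (-11, -42, -18)
Ratio at component: -18 / -6 = 3.00000

3.00000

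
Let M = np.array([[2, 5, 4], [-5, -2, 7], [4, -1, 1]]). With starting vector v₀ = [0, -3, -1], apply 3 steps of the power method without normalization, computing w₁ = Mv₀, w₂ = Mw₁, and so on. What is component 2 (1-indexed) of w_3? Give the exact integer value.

w1 = Mv₀ = (2·0 + 5·(-3) + 4·(-1); (-5)·0 + (-2)·(-3) + 7·(-1); 4·0 + (-1)·(-3) + 1·(-1)) = (-19, -1, 2)
w2 = Mw1 = (2·(-19) + 5·(-1) + 4·2; (-5)·(-19) + (-2)·(-1) + 7·2; 4·(-19) + (-1)·(-1) + 1·2) = (-35, 111, -73)
w3 = Mw2 = (193, -558, -324)
The requested component of w3 is -558.

-558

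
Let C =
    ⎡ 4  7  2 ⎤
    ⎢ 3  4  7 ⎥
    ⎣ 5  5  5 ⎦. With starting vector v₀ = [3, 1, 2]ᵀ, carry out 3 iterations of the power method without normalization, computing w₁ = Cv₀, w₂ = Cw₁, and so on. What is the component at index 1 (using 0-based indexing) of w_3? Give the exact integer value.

w1 = Cv₀ = (4·3 + 7·1 + 2·2; 3·3 + 4·1 + 7·2; 5·3 + 5·1 + 5·2) = (23, 27, 30)
w2 = Cw1 = (4·23 + 7·27 + 2·30; 3·23 + 4·27 + 7·30; 5·23 + 5·27 + 5·30) = (341, 387, 400)
w3 = Cw2 = (4873, 5371, 5640)
The requested component of w3 is 5371.

5371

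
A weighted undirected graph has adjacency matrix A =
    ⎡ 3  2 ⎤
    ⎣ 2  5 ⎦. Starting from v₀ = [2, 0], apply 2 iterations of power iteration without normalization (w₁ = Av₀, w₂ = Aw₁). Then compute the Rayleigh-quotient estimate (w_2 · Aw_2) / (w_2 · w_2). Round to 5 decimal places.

w1 = Av₀ = (6, 4)
w2 = Aw1 = (26, 32)
Aw2 = (142, 212)
w2·Aw2 = 26·142 + 32·212 = 10476; w2·w2 = 26·26 + 32·32 = 1700
λ ≈ 10476/1700 = 6.16235

λ ≈ 6.16235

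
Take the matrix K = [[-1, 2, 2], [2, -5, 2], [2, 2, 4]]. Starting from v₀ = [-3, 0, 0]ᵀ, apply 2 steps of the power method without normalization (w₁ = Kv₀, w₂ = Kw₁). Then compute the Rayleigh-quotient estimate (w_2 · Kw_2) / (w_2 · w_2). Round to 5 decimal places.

w1 = Kv₀ = (3, -6, -6)
w2 = Kw1 = (-27, 24, -30)
Kw2 = (15, -234, -126)
w2·Kw2 = (-27)·15 + 24·(-234) + (-30)·(-126) = -2241; w2·w2 = (-27)·(-27) + 24·24 + (-30)·(-30) = 2205
λ ≈ -2241/2205 = -1.01633

λ ≈ -1.01633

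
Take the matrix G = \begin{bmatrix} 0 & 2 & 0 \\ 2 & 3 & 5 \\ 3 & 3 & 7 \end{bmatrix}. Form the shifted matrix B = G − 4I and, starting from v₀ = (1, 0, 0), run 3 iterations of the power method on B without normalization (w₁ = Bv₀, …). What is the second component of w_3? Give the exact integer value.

B = G − 4I has rows (-4, 2, 0); (2, -1, 5); (3, 3, 3)
w1 = Bv₀ = ((-4)·1 + 2·0 + 0·0; 2·1 + (-1)·0 + 5·0; 3·1 + 3·0 + 3·0) = (-4, 2, 3)
w2 = Bw1 = ((-4)·(-4) + 2·2 + 0·3; 2·(-4) + (-1)·2 + 5·3; 3·(-4) + 3·2 + 3·3) = (20, 5, 3)
w3 = Bw2 = (-70, 50, 84)
Requested component of w3: 50

50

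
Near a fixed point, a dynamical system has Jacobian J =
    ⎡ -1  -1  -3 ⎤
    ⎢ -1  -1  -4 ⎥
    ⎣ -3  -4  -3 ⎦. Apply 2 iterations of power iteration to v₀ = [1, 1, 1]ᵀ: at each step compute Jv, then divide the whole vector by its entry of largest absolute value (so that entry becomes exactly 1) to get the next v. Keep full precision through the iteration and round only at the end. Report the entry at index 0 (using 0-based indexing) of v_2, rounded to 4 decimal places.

0.5942

Jv0 = (-5.00000, -6.00000, -10.00000); divide by -10.00000 → v1 = (0.50000, 0.60000, 1.00000)
Jv1 = (-4.10000, -5.10000, -6.90000); divide by -6.90000 → v2 = (0.59420, 0.73913, 1.00000)
Requested entry of v2: 41/69 = 0.5942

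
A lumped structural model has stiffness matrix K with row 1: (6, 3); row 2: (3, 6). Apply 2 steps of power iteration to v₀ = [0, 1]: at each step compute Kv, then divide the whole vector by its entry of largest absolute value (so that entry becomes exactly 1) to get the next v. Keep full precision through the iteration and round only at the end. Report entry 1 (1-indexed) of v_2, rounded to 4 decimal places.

Kv0 = (3.00000, 6.00000); divide by 6.00000 → v1 = (0.50000, 1.00000)
Kv1 = (6.00000, 7.50000); divide by 7.50000 → v2 = (0.80000, 1.00000)
Requested entry of v2: 36/45 = 0.8000

0.8000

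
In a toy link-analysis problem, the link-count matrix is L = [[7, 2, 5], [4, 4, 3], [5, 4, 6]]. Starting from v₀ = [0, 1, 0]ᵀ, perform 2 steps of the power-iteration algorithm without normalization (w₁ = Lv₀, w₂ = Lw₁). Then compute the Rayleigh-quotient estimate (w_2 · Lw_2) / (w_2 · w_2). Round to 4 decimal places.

w1 = Lv₀ = (2, 4, 4)
w2 = Lw1 = (42, 36, 50)
Lw2 = (616, 462, 654)
w2·Lw2 = 42·616 + 36·462 + 50·654 = 75204; w2·w2 = 42·42 + 36·36 + 50·50 = 5560
λ ≈ 75204/5560 = 13.5259

λ ≈ 13.5259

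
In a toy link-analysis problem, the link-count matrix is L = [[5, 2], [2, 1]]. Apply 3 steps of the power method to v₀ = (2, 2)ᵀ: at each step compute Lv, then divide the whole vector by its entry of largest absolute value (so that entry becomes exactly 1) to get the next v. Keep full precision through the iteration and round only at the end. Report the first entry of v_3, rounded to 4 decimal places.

1.0000

Lv0 = (14.00000, 6.00000); divide by 14.00000 → v1 = (1.00000, 0.42857)
Lv1 = (5.85714, 2.42857); divide by 5.85714 → v2 = (1.00000, 0.41463)
Lv2 = (5.82927, 2.41463); divide by 5.82927 → v3 = (1.00000, 0.41423)
Requested entry of v3: 478/478 = 1.0000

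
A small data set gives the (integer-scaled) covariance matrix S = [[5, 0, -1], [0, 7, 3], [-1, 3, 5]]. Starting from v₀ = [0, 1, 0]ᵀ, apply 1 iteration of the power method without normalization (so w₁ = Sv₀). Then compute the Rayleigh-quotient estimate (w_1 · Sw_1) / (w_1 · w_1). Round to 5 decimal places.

w1 = Sv₀ = (0, 7, 3)
Sw1 = (-3, 58, 36)
w1·Sw1 = 0·(-3) + 7·58 + 3·36 = 514; w1·w1 = 0·0 + 7·7 + 3·3 = 58
λ ≈ 514/58 = 8.86207

8.86207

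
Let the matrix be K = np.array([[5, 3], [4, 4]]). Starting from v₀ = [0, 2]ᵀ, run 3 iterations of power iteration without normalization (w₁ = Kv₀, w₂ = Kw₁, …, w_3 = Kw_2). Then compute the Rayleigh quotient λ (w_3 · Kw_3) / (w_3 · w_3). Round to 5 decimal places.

w1 = Kv₀ = (6, 8)
w2 = Kw1 = (54, 56)
w3 = Kw2 = (438, 440)
Kw3 = (3510, 3512)
w3·Kw3 = 438·3510 + 440·3512 = 3082660; w3·w3 = 438·438 + 440·440 = 385444
λ ≈ 3082660/385444 = 7.99769

λ ≈ 7.99769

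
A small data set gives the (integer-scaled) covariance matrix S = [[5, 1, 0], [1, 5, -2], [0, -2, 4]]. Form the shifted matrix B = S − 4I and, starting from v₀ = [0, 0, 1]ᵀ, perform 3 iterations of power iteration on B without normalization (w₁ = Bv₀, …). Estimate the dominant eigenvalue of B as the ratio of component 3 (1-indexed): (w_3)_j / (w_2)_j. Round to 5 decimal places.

μ ≈ 1.00000

B = S − 4I has rows (1, 1, 0); (1, 1, -2); (0, -2, 0)
w1 = Bv₀ = (0, -2, 0)
w2 = Bw1 = (-2, -2, 4)
w3 = Bw2 = (-4, -12, 4)
Ratio: 4/4 = 1.00000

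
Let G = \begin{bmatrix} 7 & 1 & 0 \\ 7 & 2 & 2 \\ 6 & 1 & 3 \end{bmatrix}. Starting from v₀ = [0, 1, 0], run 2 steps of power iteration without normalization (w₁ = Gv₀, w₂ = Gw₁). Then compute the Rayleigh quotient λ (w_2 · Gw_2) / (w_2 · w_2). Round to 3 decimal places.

w1 = Gv₀ = (7·0 + 1·1 + 0·0; 7·0 + 2·1 + 2·0; 6·0 + 1·1 + 3·0) = (1, 2, 1)
w2 = Gw1 = (7·1 + 1·2 + 0·1; 7·1 + 2·2 + 2·1; 6·1 + 1·2 + 3·1) = (9, 13, 11)
Gw2 = (76, 111, 100)
w2·Gw2 = 9·76 + 13·111 + 11·100 = 3227; w2·w2 = 9·9 + 13·13 + 11·11 = 371
λ ≈ 3227/371 = 8.698

λ ≈ 8.698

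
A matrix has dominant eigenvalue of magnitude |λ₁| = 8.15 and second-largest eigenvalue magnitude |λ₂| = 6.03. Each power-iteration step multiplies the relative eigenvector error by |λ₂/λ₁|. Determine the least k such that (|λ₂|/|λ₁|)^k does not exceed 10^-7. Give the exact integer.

54

|λ₂/λ₁| = 6.03/8.15 = 0.73988
Need k ≥ ln(10^-7) / ln(0.73988) = -16.1181 / -0.3013 ≈ 53.500
Smallest integer k satisfying the bound: 54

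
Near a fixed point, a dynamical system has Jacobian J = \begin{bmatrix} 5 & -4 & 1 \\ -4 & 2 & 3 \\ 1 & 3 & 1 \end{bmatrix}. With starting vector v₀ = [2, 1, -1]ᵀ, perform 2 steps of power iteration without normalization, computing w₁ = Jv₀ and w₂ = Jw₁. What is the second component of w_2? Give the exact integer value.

w1 = Jv₀ = (5, -9, 4)
w2 = Jw1 = (65, -26, -18)
The requested component of w2 is -26.

-26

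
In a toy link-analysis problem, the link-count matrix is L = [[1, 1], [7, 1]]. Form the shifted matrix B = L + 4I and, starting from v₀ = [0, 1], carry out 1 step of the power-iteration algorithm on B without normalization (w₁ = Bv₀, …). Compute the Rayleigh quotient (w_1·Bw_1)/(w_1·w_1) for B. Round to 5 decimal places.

6.53846

B = L + 4I has rows (5, 1); (7, 5)
w1 = Bv₀ = (5·0 + 1·1; 7·0 + 5·1) = (1, 5)
Bw1 = (10, 32)
w1·Bw1 = 170; w1·w1 = 26; μ ≈ 170/26 = 6.53846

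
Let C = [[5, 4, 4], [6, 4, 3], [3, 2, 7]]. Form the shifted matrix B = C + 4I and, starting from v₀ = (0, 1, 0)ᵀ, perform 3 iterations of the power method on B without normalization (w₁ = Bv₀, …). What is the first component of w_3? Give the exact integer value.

B = C + 4I has rows (9, 4, 4); (6, 8, 3); (3, 2, 11)
w1 = Bv₀ = (9·0 + 4·1 + 4·0; 6·0 + 8·1 + 3·0; 3·0 + 2·1 + 11·0) = (4, 8, 2)
w2 = Bw1 = (9·4 + 4·8 + 4·2; 6·4 + 8·8 + 3·2; 3·4 + 2·8 + 11·2) = (76, 94, 50)
w3 = Bw2 = (1260, 1358, 966)
Requested component of w3: 1260

1260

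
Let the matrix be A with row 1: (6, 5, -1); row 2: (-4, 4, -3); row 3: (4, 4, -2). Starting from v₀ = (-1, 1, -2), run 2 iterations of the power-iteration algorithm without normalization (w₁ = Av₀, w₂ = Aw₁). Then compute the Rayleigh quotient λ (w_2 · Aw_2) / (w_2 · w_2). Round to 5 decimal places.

w1 = Av₀ = (6·(-1) + 5·1 + (-1)·(-2); (-4)·(-1) + 4·1 + (-3)·(-2); 4·(-1) + 4·1 + (-2)·(-2)) = (1, 14, 4)
w2 = Aw1 = (6·1 + 5·14 + (-1)·4; (-4)·1 + 4·14 + (-3)·4; 4·1 + 4·14 + (-2)·4) = (72, 40, 52)
Aw2 = (580, -284, 344)
w2·Aw2 = 72·580 + 40·(-284) + 52·344 = 48288; w2·w2 = 72·72 + 40·40 + 52·52 = 9488
λ ≈ 48288/9488 = 5.08938

5.08938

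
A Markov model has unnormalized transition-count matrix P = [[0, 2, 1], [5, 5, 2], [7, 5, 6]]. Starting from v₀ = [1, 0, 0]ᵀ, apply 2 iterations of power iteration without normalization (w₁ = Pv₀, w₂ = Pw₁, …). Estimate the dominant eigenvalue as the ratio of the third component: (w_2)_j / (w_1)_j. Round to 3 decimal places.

λ ≈ 9.571

w1 = Pv₀ = (0, 5, 7)
w2 = Pw1 = (17, 39, 67)
Ratio at component: 67 / 7 = 9.571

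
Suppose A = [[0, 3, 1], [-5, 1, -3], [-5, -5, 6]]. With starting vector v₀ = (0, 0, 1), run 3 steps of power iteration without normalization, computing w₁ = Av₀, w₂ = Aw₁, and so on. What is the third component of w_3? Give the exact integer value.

w1 = Av₀ = (0·0 + 3·0 + 1·1; (-5)·0 + 1·0 + (-3)·1; (-5)·0 + (-5)·0 + 6·1) = (1, -3, 6)
w2 = Aw1 = (0·1 + 3·(-3) + 1·6; (-5)·1 + 1·(-3) + (-3)·6; (-5)·1 + (-5)·(-3) + 6·6) = (-3, -26, 46)
w3 = Aw2 = (-32, -149, 421)
The requested component of w3 is 421.

421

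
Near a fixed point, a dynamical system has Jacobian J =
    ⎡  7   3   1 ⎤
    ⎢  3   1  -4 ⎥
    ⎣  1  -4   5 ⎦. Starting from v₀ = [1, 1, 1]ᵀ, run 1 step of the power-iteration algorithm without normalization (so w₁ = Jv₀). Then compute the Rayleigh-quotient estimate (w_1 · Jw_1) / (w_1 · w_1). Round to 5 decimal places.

w1 = Jv₀ = (7·1 + 3·1 + 1·1; 3·1 + 1·1 + (-4)·1; 1·1 + (-4)·1 + 5·1) = (11, 0, 2)
Jw1 = (79, 25, 21)
w1·Jw1 = 11·79 + 0·25 + 2·21 = 911; w1·w1 = 11·11 + 0·0 + 2·2 = 125
λ ≈ 911/125 = 7.28800

7.28800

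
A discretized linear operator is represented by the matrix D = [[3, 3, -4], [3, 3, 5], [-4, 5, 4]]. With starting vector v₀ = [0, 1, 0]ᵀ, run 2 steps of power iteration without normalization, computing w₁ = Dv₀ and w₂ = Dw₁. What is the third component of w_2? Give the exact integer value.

w1 = Dv₀ = (3, 3, 5)
w2 = Dw1 = (-2, 43, 23)
The requested component of w2 is 23.

23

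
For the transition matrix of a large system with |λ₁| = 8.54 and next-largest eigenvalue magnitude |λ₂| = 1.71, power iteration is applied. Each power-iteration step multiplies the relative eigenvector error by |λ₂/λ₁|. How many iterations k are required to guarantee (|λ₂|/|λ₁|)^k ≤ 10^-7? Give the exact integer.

|λ₂/λ₁| = 1.71/8.54 = 0.20023
Need k ≥ ln(10^-7) / ln(0.20023) = -16.1181 / -1.6083 ≈ 10.022
Smallest integer k satisfying the bound: 11

11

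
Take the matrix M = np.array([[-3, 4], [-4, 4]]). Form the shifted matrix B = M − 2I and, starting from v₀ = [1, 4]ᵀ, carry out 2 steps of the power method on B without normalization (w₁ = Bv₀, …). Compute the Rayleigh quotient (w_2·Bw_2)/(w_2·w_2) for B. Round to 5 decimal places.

-1.77955

B = M − 2I has rows (-5, 4); (-4, 2)
w1 = Bv₀ = ((-5)·1 + 4·4; (-4)·1 + 2·4) = (11, 4)
w2 = Bw1 = ((-5)·11 + 4·4; (-4)·11 + 2·4) = (-39, -36)
Bw2 = (51, 84)
w2·Bw2 = -5013; w2·w2 = 2817; μ ≈ -5013/2817 = -1.77955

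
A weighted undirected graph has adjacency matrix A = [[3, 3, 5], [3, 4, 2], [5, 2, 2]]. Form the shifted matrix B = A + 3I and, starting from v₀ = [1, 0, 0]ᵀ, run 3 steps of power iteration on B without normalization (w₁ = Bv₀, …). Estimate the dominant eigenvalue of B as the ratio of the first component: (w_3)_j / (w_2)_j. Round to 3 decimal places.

B = A + 3I has rows (6, 3, 5); (3, 7, 2); (5, 2, 5)
w1 = Bv₀ = (6, 3, 5)
w2 = Bw1 = (70, 49, 61)
w3 = Bw2 = (872, 675, 753)
Ratio: 872/70 = 12.457

μ ≈ 12.457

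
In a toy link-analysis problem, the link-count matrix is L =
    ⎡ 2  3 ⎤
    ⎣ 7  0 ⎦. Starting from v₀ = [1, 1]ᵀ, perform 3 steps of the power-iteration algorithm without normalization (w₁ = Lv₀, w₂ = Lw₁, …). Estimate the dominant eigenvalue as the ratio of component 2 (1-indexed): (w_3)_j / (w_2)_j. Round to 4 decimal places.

w1 = Lv₀ = (2·1 + 3·1; 7·1 + 0·1) = (5, 7)
w2 = Lw1 = (2·5 + 3·7; 7·5 + 0·7) = (31, 35)
w3 = Lw2 = (167, 217)
Ratio at component: 217 / 35 = 6.2000

λ ≈ 6.2000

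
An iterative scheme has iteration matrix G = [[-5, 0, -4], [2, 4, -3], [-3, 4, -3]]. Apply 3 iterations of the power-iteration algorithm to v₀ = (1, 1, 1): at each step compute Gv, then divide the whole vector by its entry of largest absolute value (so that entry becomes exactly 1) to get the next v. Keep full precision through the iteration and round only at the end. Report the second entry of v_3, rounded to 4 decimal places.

0.0652

Gv0 = (-9.00000, 3.00000, -2.00000); divide by -9.00000 → v1 = (1.00000, -0.33333, 0.22222)
Gv1 = (-5.88889, 0.00000, -5.00000); divide by -5.88889 → v2 = (1.00000, 0.00000, 0.84906)
Gv2 = (-8.39623, -0.54717, -5.54717); divide by -8.39623 → v3 = (1.00000, 0.06517, 0.66067)
Requested entry of v3: -29/-445 = 0.0652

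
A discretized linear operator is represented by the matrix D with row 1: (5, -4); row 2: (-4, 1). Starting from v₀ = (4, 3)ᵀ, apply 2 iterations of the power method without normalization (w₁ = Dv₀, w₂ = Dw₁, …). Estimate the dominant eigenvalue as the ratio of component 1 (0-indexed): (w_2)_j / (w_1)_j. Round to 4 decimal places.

w1 = Dv₀ = (5·4 + (-4)·3; (-4)·4 + 1·3) = (8, -13)
w2 = Dw1 = (5·8 + (-4)·(-13); (-4)·8 + 1·(-13)) = (92, -45)
Ratio at component: -45 / -13 = 3.4615

λ ≈ 3.4615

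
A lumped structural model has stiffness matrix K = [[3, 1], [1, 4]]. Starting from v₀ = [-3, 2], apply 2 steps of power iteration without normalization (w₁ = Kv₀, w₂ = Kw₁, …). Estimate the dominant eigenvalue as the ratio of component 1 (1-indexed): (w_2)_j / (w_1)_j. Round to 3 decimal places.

2.286

w1 = Kv₀ = (-7, 5)
w2 = Kw1 = (-16, 13)
Ratio at component: -16 / -7 = 2.286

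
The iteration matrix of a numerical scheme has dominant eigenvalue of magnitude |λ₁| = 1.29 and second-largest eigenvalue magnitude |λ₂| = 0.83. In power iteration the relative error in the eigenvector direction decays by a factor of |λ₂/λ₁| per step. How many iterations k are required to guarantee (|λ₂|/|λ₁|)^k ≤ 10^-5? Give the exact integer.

|λ₂/λ₁| = 0.83/1.29 = 0.64341
Need k ≥ ln(10^-5) / ln(0.64341) = -11.5129 / -0.4410 ≈ 26.108
Smallest integer k satisfying the bound: 27

27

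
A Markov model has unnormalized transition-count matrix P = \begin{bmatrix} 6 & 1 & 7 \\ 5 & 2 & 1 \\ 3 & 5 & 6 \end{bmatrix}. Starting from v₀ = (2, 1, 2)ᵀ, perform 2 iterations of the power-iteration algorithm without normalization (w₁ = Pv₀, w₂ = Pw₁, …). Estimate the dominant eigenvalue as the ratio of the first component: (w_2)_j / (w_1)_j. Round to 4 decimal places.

12.4815

w1 = Pv₀ = (6·2 + 1·1 + 7·2; 5·2 + 2·1 + 1·2; 3·2 + 5·1 + 6·2) = (27, 14, 23)
w2 = Pw1 = (6·27 + 1·14 + 7·23; 5·27 + 2·14 + 1·23; 3·27 + 5·14 + 6·23) = (337, 186, 289)
Ratio at component: 337 / 27 = 12.4815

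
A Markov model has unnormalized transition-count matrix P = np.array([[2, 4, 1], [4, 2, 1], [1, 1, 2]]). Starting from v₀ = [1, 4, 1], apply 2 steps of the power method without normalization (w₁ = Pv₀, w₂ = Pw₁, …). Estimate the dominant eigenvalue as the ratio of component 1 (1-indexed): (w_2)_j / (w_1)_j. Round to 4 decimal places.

w1 = Pv₀ = (2·1 + 4·4 + 1·1; 4·1 + 2·4 + 1·1; 1·1 + 1·4 + 2·1) = (19, 13, 7)
w2 = Pw1 = (2·19 + 4·13 + 1·7; 4·19 + 2·13 + 1·7; 1·19 + 1·13 + 2·7) = (97, 109, 46)
Ratio at component: 97 / 19 = 5.1053

λ ≈ 5.1053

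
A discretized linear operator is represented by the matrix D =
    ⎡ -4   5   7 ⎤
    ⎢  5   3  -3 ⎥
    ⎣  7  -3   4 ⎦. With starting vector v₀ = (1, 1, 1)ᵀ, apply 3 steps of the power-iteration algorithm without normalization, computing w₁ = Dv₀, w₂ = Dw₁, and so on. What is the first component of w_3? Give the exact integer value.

w1 = Dv₀ = ((-4)·1 + 5·1 + 7·1; 5·1 + 3·1 + (-3)·1; 7·1 + (-3)·1 + 4·1) = (8, 5, 8)
w2 = Dw1 = ((-4)·8 + 5·5 + 7·8; 5·8 + 3·5 + (-3)·8; 7·8 + (-3)·5 + 4·8) = (49, 31, 73)
w3 = Dw2 = (470, 119, 542)
The requested component of w3 is 470.

470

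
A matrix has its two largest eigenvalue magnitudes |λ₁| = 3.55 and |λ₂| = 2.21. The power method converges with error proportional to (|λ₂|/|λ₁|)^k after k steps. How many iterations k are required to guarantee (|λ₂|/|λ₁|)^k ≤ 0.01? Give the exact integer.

|λ₂/λ₁| = 2.21/3.55 = 0.62254
Need k ≥ ln(0.01) / ln(0.62254) = -4.6052 / -0.4740 ≈ 9.716
Smallest integer k satisfying the bound: 10

10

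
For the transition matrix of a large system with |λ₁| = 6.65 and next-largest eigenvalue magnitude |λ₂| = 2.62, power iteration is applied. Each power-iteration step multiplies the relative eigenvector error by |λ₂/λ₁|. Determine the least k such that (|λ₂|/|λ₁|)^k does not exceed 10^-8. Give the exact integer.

20

|λ₂/λ₁| = 2.62/6.65 = 0.39398
Need k ≥ ln(10^-8) / ln(0.39398) = -18.4207 / -0.9314 ≈ 19.777
Smallest integer k satisfying the bound: 20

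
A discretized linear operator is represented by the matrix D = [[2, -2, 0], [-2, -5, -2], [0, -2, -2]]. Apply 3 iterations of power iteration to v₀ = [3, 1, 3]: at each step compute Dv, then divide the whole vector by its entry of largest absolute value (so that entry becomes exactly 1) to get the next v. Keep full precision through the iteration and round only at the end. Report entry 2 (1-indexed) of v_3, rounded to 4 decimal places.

Dv0 = (4.00000, -17.00000, -8.00000); divide by -17.00000 → v1 = (-0.23529, 1.00000, 0.47059)
Dv1 = (-2.47059, -5.47059, -2.94118); divide by -5.47059 → v2 = (0.45161, 1.00000, 0.53763)
Dv2 = (-1.09677, -6.97849, -3.07527); divide by -6.97849 → v3 = (0.15716, 1.00000, 0.44068)
Requested entry of v3: -649/-649 = 1.0000

1.0000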